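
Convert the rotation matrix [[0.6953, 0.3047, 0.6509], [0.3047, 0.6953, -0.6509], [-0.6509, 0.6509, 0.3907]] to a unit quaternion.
0.8339 + 0.3903i + 0.3903j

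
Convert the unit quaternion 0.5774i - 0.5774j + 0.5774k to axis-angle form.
axis = (√3/3, -√3/3, √3/3), θ = π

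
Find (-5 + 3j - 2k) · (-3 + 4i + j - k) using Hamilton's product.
10 - 21i - 22j - k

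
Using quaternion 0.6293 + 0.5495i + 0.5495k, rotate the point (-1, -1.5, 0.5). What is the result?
(0.943, -0.726, -1.443)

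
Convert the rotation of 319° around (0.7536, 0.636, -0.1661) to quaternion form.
-0.9367 + 0.2639i + 0.2227j - 0.0582k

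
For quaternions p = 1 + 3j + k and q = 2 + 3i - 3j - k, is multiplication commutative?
No: pq = 12 + 3i + 6j - 8k ≠ 12 + 3i + 10k = qp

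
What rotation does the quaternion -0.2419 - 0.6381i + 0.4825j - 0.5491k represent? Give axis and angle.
axis = (-0.6576, 0.4973, -0.5659), θ = 208°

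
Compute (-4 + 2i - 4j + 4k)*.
-4 - 2i + 4j - 4k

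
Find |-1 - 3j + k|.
√11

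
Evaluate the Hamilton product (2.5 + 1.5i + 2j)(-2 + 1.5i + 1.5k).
-7.25 + 3.75i - 6.25j + 0.75k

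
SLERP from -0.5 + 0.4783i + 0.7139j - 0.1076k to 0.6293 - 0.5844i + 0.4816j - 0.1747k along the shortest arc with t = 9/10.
-0.6722 + 0.6262i - 0.3642j + 0.1529k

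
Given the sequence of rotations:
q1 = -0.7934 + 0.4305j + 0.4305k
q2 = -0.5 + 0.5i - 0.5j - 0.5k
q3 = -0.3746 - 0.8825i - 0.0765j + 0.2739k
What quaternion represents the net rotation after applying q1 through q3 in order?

q2 · q1 = 0.8272 - 0.3967i - 0.0338j + 0.3967k
q3 · q2 · q1 = -0.7712 - 0.6025i + 0.1908j + 0.0774k
-0.7712 - 0.6025i + 0.1908j + 0.0774k


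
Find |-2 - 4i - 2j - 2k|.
√28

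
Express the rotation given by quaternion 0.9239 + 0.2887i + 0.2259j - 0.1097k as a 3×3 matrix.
[[0.8739, 0.3331, 0.3541], [-0.0723, 0.8092, -0.583], [-0.4808, 0.4839, 0.7312]]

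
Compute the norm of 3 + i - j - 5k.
6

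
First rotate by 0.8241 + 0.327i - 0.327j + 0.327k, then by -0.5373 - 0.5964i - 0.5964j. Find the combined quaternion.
-0.4428 - 0.8622i - 0.1208j + 0.2143k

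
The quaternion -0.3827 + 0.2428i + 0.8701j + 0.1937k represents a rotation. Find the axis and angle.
axis = (0.2628, 0.9418, 0.2097), θ = 5π/4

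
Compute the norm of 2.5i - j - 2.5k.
3.674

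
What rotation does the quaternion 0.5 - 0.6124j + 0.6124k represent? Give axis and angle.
axis = (0, -√2/2, √2/2), θ = 2π/3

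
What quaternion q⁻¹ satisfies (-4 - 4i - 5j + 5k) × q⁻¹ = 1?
-0.0488 + 0.0488i + 0.061j - 0.061k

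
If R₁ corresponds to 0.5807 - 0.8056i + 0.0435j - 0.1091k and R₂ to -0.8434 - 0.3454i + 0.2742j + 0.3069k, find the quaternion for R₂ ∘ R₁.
-0.7465 + 0.4356i - 0.1624j + 0.4761k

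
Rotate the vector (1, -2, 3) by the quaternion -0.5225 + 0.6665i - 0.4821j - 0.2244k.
(2.803, 2.309, -0.903)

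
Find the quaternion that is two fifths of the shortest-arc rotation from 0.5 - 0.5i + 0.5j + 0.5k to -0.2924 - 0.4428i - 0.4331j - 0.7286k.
0.4759 - 0.1313i + 0.5418j + 0.6803k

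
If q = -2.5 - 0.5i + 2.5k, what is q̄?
-2.5 + 0.5i - 2.5k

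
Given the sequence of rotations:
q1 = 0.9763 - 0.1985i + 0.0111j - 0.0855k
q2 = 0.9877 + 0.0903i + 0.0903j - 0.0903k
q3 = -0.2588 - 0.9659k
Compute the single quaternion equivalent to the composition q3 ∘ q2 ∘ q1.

q2 · q1 = 0.9735 - 0.1146i + 0.1248j - 0.1537k
q3 · q2 · q1 = -0.4004 + 0.1502i + 0.0784j - 0.9005k
-0.4004 + 0.1502i + 0.0784j - 0.9005k


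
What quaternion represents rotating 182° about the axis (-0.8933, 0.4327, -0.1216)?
-0.0175 - 0.8932i + 0.4326j - 0.1216k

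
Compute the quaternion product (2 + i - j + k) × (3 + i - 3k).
8 + 8i + j - 2k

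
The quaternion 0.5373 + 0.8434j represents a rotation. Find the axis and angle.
axis = (0, 1, 0), θ = 115°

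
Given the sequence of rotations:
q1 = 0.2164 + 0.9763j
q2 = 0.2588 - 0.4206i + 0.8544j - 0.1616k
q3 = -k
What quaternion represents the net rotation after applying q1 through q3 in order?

q2 · q1 = -0.7781 + 0.0668i + 0.4376j - 0.4456k
q3 · q2 · q1 = -0.4456 + 0.4376i - 0.0668j + 0.7781k
-0.4456 + 0.4376i - 0.0668j + 0.7781k


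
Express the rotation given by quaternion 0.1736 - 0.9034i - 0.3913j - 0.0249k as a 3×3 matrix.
[[0.6925, 0.7156, -0.0909], [0.6984, -0.6335, 0.3331], [0.1808, -0.2942, -0.9385]]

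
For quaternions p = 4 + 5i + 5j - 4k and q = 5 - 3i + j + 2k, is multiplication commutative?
No: pq = 38 + 27i + 31j + 8k ≠ 38 - i + 27j - 32k = qp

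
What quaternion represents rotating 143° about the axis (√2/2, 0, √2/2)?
0.3173 + 0.6706i + 0.6706k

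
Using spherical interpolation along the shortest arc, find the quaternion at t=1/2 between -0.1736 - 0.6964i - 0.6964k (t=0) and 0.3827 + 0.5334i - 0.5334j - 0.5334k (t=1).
-0.3809 - 0.8421i + 0.3652j - 0.1116k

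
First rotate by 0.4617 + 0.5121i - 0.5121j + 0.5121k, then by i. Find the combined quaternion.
-0.5121 + 0.4617i - 0.5121j - 0.5121k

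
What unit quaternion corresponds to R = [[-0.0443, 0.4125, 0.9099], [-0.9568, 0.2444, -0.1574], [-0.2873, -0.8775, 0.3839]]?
0.6293 - 0.2861i + 0.4756j - 0.544k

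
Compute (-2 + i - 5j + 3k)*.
-2 - i + 5j - 3k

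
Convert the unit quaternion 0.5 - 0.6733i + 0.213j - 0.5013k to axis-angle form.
axis = (-0.7775, 0.246, -0.5788), θ = 2π/3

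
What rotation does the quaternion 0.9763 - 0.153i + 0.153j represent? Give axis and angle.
axis = (-√2/2, √2/2, 0), θ = 25°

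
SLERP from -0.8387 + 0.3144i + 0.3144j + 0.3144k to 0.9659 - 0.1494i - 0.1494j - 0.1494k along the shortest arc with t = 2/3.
-0.9336 + 0.2069i + 0.2069j + 0.2069k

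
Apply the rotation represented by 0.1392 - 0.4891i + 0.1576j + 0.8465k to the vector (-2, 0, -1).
(1.75, -0.566, 1.272)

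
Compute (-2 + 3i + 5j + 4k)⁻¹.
-0.037 - 0.0556i - 0.0926j - 0.0741k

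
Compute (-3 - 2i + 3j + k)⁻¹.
-0.1304 + 0.087i - 0.1304j - 0.0435k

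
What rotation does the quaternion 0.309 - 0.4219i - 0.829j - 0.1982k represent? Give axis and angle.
axis = (-0.4436, -0.8717, -0.2084), θ = 144°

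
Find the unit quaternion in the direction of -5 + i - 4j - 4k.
-0.6565 + 0.1313i - 0.5252j - 0.5252k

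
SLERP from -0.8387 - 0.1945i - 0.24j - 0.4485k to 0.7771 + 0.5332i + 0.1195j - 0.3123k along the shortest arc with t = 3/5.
-0.8813 - 0.4347i - 0.1851j + 0.0036k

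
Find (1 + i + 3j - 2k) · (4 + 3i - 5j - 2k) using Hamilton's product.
12 - 9i + 3j - 24k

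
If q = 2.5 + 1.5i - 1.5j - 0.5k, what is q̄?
2.5 - 1.5i + 1.5j + 0.5k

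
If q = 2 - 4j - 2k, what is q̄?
2 + 4j + 2k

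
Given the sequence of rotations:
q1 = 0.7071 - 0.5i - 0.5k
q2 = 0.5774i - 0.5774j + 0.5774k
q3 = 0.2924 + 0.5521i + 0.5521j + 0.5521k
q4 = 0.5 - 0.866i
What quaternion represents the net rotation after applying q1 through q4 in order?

q2 · q1 = 0.5774 + 0.697i - 0.4083j + 0.1196k
q3 · q2 · q1 = -0.0566 + 0.814i + 0.5182j - 0.2565k
q4 · q3 · q2 · q1 = 0.6766 + 0.456i + 0.037j - 0.577k
0.6766 + 0.456i + 0.037j - 0.577k


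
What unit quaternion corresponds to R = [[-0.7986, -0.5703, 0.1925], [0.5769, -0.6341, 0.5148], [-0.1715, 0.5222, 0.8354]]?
0.3173 + 0.0058i + 0.2868j + 0.9039k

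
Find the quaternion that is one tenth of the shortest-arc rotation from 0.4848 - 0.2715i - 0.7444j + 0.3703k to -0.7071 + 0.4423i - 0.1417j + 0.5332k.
0.5696 - 0.3256i - 0.6999j + 0.2823k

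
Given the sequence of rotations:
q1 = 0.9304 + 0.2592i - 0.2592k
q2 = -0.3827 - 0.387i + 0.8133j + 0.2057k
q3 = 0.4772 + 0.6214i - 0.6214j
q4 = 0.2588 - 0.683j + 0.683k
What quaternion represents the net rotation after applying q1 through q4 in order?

q2 · q1 = -0.2024 - 0.6701i + 0.7097j + 0.0798k
q3 · q2 · q1 = 0.7608 - 0.4951i + 0.4149j + 0.0627k
q4 · q3 · q2 · q1 = 0.4374 - 0.4543i - 0.7504j + 0.1977k
0.4374 - 0.4543i - 0.7504j + 0.1977k


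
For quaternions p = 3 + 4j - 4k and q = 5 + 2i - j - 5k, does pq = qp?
No: pq = -1 - 18i + 9j - 43k ≠ -1 + 30i + 25j - 27k = qp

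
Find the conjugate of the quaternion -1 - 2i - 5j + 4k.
-1 + 2i + 5j - 4k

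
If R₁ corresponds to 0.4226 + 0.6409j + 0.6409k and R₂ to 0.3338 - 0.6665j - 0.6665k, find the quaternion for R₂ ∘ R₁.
0.9954 - 0.0677j - 0.0677k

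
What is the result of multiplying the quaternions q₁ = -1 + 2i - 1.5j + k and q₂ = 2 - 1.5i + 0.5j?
1.75 + 5i - 5j + 0.75k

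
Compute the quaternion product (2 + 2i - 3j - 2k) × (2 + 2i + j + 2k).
7 + 4i - 12j + 8k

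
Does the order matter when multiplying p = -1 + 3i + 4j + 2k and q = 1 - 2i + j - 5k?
Yes: pq = 11 - 17i + 14j + 18k ≠ 11 + 27i - 8j - 4k = qp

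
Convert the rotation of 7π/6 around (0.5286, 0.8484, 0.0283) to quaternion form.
-0.2588 + 0.5106i + 0.8195j + 0.0273k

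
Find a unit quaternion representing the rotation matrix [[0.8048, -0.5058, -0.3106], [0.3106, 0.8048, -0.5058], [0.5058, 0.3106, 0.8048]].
0.9239 + 0.2209i - 0.2209j + 0.2209k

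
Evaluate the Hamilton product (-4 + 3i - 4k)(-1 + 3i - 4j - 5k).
-25 - 31i + 19j + 12k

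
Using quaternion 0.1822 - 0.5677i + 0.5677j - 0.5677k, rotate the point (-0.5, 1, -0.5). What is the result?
(-0.719, 0.355, -0.926)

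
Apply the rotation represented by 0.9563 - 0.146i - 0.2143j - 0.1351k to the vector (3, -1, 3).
(1.183, -0.497, 4.166)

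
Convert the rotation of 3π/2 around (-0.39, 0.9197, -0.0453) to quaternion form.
-0.7071 - 0.2758i + 0.6503j - 0.032k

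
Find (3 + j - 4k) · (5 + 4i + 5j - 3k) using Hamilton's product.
-2 + 29i + 4j - 33k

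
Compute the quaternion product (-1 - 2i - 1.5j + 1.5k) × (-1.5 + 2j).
4.5 + 0.25j - 6.25k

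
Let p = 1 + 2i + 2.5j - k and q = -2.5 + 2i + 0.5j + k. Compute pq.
-6.75 - 9.75j - 0.5k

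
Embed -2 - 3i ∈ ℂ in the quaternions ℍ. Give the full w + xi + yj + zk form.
-2 - 3i + 0j + 0k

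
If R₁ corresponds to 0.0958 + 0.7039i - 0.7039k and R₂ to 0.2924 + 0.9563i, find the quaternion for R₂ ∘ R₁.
-0.6451 + 0.2974i + 0.6731j - 0.2058k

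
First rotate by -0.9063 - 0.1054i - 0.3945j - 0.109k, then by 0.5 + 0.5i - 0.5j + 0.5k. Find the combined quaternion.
-0.5432 - 0.2541i + 0.2577j - 0.7576k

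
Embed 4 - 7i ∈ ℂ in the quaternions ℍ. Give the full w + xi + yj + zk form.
4 - 7i + 0j + 0k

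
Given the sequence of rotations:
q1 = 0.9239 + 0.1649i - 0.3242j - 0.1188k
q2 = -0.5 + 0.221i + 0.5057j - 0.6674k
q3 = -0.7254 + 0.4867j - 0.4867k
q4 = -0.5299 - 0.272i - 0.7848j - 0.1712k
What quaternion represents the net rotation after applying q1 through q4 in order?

q2 · q1 = -0.4137 - 0.1547i + 0.5455j - 0.7122k
q3 · q2 · q1 = -0.312 + 0.0311i - 0.5218j + 0.7933k
q4 · q3 · q2 · q1 = -0.0999 - 0.6435i + 0.7318j - 0.2006k
-0.0999 - 0.6435i + 0.7318j - 0.2006k


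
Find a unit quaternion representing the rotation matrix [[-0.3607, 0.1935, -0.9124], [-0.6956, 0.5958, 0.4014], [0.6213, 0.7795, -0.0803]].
0.5373 + 0.1759i - 0.7136j - 0.4137k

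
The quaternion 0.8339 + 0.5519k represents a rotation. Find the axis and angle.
axis = (0, 0, 1), θ = 67°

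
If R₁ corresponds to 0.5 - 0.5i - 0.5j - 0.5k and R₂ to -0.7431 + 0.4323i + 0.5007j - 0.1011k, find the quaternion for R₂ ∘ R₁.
0.0444 + 0.2868i + 0.8886j + 0.3552k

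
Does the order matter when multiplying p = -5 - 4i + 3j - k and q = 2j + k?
Yes: pq = -5 + 5i - 6j - 13k ≠ -5 - 5i - 14j + 3k = qp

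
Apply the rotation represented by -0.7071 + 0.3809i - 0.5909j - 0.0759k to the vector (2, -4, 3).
(5.144, -1.594, 0.043)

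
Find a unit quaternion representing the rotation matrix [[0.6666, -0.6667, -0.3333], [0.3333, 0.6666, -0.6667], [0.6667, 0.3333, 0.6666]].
0.866 + 0.2887i - 0.2887j + 0.2887k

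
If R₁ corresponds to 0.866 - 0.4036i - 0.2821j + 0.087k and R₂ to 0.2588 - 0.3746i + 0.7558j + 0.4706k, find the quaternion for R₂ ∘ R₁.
0.2452 - 0.2303i + 0.4242j + 0.8408k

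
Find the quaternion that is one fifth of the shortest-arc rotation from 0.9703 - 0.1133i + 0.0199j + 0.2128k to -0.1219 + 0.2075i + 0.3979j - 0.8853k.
0.8909 - 0.1542i - 0.0858j + 0.4185k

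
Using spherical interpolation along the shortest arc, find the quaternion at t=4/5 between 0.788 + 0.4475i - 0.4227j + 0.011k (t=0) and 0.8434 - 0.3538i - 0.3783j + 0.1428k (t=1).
0.882 - 0.1953i - 0.4112j + 0.1219k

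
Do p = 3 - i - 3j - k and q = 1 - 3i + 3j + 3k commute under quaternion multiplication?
No: pq = 12 - 16i + 12j - 4k ≠ 12 - 4i + 20k = qp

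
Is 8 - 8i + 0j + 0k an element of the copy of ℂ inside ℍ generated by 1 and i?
Yes. The quaternion 8 - 8i has j- and k-coefficients y = z = 0, so it lies in the complex subalgebra spanned by 1 and i.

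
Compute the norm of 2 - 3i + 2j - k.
√18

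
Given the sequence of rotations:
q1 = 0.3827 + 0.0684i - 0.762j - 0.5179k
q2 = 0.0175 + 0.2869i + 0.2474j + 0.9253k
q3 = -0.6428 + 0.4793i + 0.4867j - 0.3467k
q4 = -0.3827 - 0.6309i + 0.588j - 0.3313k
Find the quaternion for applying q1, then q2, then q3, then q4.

q2 · q1 = 0.6548 + 0.6879i + 0.2932j + 0.1095k
q3 · q2 · q1 = -0.8554 + 0.0266i - 0.1608j - 0.4917k
q4 · q3 · q2 · q1 = 0.2758 + 0.1871i - 0.7605j + 0.5574k
0.2758 + 0.1871i - 0.7605j + 0.5574k


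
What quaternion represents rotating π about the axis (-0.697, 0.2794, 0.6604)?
-0.697i + 0.2794j + 0.6604k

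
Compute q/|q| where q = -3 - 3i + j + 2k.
-0.6255 - 0.6255i + 0.2085j + 0.417k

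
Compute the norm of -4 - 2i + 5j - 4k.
√61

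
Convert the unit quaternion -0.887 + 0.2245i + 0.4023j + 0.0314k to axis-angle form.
axis = (0.4862, 0.8712, 0.068), θ = 305°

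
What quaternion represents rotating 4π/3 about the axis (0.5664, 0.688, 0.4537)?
-0.5 + 0.4905i + 0.5958j + 0.3929k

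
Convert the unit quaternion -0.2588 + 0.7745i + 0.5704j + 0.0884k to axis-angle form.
axis = (0.8018, 0.5905, 0.0915), θ = 7π/6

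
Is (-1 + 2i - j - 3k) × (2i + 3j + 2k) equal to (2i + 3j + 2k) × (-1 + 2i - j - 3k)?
No: pq = 5 + 5i - 13j + 6k ≠ 5 - 9i + 7j - 10k = qp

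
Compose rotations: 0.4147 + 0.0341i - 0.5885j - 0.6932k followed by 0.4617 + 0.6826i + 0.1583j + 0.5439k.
0.6384 + 0.5092i + 0.2857j - 0.5016k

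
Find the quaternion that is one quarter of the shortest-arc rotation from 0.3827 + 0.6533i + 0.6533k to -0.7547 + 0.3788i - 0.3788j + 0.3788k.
0.076 + 0.6991i - 0.1294j + 0.6991k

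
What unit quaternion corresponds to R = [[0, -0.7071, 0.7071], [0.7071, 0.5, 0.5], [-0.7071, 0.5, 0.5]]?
0.7071 + 0.5j + 0.5k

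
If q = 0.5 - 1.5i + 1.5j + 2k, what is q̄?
0.5 + 1.5i - 1.5j - 2k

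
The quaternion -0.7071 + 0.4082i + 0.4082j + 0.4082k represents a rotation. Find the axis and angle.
axis = (√3/3, √3/3, √3/3), θ = 3π/2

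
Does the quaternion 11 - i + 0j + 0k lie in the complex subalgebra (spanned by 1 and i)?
Yes. The quaternion 11 - i has j- and k-coefficients y = z = 0, so it lies in the complex subalgebra spanned by 1 and i.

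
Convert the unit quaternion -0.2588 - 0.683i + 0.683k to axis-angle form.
axis = (-√2/2, 0, √2/2), θ = 7π/6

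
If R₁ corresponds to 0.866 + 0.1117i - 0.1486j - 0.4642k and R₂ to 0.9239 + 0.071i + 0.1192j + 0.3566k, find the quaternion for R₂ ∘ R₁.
0.9754 + 0.1623i + 0.0387j - 0.1439k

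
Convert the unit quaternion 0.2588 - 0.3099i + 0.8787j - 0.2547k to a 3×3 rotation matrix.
[[-0.674, -0.4128, 0.6127], [-0.6765, 0.6782, -0.2872], [-0.297, -0.608, -0.7363]]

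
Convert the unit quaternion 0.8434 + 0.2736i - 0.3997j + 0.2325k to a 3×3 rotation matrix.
[[0.5724, -0.6109, -0.547], [0.1735, 0.7422, -0.6474], [0.8014, 0.2756, 0.5308]]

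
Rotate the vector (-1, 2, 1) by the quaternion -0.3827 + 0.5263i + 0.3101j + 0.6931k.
(2.359, 0.007, -0.659)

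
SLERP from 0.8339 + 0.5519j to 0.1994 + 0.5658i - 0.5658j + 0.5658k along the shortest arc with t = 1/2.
0.4191 - 0.3737i + 0.7383j - 0.3737k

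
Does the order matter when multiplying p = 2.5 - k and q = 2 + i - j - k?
Yes: pq = 4 + 1.5i - 3.5j - 4.5k ≠ 4 + 3.5i - 1.5j - 4.5k = qp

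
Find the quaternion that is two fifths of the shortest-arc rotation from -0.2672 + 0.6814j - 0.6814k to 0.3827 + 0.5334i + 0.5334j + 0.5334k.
-0.4204 - 0.2971i + 0.2312j - 0.8255k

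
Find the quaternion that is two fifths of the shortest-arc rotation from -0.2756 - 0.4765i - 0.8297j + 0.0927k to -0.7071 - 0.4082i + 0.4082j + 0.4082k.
-0.6115 - 0.6005i - 0.4179j + 0.3013k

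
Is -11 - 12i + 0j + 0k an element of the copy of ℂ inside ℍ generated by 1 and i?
Yes. The quaternion -11 - 12i has j- and k-coefficients y = z = 0, so it lies in the complex subalgebra spanned by 1 and i.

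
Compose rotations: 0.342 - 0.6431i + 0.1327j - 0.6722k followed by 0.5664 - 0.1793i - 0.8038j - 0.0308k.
0.1644 + 0.1188i - 0.3005j - 0.932k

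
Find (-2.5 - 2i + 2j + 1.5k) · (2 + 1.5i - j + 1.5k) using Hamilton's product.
-2.25 - 3.25i + 11.75j - 1.75k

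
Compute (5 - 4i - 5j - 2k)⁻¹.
0.0714 + 0.0571i + 0.0714j + 0.0286k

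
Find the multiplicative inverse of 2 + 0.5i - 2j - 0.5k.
0.2353 - 0.0588i + 0.2353j + 0.0588k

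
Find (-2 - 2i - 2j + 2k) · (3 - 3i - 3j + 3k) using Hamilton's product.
-24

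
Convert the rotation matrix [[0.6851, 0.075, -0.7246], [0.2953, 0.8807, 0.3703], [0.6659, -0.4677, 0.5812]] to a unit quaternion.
0.887 - 0.2362i - 0.3919j + 0.0621k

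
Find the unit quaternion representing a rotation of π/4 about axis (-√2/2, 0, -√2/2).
0.9239 - 0.2706i - 0.2706k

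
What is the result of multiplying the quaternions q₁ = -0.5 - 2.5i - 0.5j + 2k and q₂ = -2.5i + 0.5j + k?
-8 - 0.25i - 2.75j - 3k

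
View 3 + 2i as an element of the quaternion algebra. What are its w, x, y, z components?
3 + 2i + 0j + 0k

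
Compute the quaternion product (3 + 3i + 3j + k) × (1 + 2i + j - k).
-5 + 5i + 11j - 5k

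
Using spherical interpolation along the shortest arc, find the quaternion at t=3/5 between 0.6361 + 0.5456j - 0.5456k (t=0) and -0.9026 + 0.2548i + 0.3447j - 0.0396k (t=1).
0.953 - 0.1801i + 0.0264j - 0.2421k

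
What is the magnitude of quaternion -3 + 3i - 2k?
√22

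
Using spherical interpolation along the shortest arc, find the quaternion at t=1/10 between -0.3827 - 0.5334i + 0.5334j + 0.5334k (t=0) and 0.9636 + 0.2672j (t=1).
-0.4998 - 0.512i + 0.4753j + 0.512k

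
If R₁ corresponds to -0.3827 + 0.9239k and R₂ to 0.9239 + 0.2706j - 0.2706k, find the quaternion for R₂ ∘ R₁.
-0.1036 + 0.25i - 0.1036j + 0.9571k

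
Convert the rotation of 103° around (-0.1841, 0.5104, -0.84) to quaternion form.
0.6225 - 0.1441i + 0.3994j - 0.6574k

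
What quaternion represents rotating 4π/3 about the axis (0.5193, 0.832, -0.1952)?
-0.5 + 0.4497i + 0.7205j - 0.169k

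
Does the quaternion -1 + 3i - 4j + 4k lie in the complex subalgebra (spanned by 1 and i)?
No. The quaternion -1 + 3i - 4j + 4k has j-coefficient y = -4 and k-coefficient z = 4, not both zero, so it does not lie in the complex subalgebra spanned by 1 and i.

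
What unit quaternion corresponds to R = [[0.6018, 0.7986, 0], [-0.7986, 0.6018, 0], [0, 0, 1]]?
0.8949 - 0.4462k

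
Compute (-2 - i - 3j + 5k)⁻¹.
-0.0513 + 0.0256i + 0.0769j - 0.1282k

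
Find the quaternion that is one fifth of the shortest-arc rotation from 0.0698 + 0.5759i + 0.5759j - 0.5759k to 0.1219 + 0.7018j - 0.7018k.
0.0831 + 0.4715i + 0.6208j - 0.6208k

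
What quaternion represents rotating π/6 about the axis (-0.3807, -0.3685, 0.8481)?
0.9659 - 0.0985i - 0.0954j + 0.2195k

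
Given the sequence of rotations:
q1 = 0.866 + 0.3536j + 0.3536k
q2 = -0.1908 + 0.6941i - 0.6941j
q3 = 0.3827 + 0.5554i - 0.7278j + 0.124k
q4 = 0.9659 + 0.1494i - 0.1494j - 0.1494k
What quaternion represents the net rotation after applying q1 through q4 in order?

q2 · q1 = 0.0802 + 0.3557i - 0.914j + 0.178k
q3 · q2 · q1 = -0.8541 + 0.1645i - 0.4629j - 0.1707k
q4 · q3 · q2 · q1 = -0.9442 - 0.0124i - 0.3186j - 0.0819k
-0.9442 - 0.0124i - 0.3186j - 0.0819k


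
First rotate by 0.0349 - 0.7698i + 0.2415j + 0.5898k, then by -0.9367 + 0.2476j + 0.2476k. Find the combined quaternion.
-0.2385 + 0.8073i - 0.4082j - 0.3532k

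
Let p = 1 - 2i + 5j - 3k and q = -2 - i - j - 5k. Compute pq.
-14 - 25i - 18j + 8k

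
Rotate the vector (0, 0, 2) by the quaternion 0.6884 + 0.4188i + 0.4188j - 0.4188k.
(0.452, -1.855, 0.597)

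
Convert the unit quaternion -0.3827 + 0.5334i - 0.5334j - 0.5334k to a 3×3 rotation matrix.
[[-0.1381, -0.9773, -0.1608], [-0.1608, -0.1381, 0.9773], [-0.9773, 0.1608, -0.1381]]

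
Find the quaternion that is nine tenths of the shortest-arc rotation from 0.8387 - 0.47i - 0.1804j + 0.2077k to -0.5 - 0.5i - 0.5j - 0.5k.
0.5985 + 0.4159i + 0.4563j + 0.5105k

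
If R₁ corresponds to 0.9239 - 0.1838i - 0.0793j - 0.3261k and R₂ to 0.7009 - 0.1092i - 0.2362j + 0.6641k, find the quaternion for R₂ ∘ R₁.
0.8253 - 0.1i - 0.4315j + 0.3502k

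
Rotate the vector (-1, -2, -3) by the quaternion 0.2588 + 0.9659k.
(1.866, 1.232, -3)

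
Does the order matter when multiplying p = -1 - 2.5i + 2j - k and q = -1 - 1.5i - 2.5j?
Yes: pq = 2.25 + 1.5i + 2j + 10.25k ≠ 2.25 + 6.5i - j - 8.25k = qp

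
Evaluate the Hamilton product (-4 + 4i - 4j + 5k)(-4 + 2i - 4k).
28 - 8i + 42j + 4k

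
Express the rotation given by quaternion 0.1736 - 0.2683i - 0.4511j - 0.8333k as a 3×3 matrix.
[[-0.7958, 0.5314, 0.2905], [-0.0473, -0.5327, 0.845], [0.6038, 0.6586, 0.449]]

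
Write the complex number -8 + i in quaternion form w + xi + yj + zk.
-8 + i + 0j + 0k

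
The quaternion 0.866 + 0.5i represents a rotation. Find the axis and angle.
axis = (1, 0, 0), θ = π/3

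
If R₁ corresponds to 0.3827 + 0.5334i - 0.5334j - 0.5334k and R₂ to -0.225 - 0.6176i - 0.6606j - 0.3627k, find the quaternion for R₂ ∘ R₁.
-0.3025 - 0.1975i - 0.6557j + 0.663k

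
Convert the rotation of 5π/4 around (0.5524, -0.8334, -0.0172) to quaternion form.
-0.3827 + 0.5104i - 0.77j - 0.0159k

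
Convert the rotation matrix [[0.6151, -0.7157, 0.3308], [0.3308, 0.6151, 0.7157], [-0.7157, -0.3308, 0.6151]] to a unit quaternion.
0.8434 - 0.3102i + 0.3102j + 0.3102k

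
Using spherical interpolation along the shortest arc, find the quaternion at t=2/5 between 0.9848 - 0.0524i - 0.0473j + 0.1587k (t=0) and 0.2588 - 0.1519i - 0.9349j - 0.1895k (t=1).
0.8494 - 0.1161i - 0.5145j + 0.0181k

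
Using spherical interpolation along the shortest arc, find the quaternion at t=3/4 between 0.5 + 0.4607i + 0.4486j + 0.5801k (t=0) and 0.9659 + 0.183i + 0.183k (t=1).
0.9031 + 0.2733i + 0.1253j + 0.3067k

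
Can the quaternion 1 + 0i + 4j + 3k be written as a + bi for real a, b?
No. The quaternion 1 + 4j + 3k has j-coefficient y = 4 and k-coefficient z = 3, not both zero, so it does not lie in the complex subalgebra spanned by 1 and i.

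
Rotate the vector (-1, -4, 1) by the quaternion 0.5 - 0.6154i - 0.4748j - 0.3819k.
(-4.127, 0.972, -0.142)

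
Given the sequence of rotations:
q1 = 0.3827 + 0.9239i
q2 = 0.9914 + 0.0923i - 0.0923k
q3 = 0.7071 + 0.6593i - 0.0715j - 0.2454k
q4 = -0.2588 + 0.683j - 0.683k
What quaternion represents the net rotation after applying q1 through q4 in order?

q2 · q1 = 0.2941 + 0.9513i - 0.0853j - 0.0353k
q3 · q2 · q1 = -0.434 + 0.8482i - 0.2915j - 0.0854k
q4 · q3 · q2 · q1 = 0.2531 - 0.4769i - 0.8003j - 0.2608k
0.2531 - 0.4769i - 0.8003j - 0.2608k


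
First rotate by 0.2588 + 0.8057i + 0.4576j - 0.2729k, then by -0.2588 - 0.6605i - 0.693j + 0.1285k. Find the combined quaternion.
0.8174 - 0.2491i - 0.3745j + 0.36k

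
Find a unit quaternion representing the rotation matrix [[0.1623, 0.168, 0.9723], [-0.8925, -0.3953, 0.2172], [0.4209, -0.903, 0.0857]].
-0.4617 + 0.6066i - 0.2986j + 0.5742k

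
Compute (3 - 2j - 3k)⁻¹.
0.1364 + 0.0909j + 0.1364k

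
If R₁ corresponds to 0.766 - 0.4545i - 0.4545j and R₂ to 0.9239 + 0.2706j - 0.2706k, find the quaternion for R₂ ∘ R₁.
0.8307 - 0.5429i - 0.0896j - 0.0843k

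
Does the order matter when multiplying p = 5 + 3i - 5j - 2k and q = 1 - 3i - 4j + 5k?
Yes: pq = 4 - 45i - 34j - 4k ≠ 4 + 21i - 16j + 50k = qp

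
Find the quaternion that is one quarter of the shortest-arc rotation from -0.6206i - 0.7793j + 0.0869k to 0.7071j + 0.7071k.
-0.5078i - 0.8499j - 0.1411k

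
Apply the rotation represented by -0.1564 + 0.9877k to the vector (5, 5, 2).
(-3.211, -6.3, 2)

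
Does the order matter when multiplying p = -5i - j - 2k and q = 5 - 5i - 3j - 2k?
Yes: pq = -32 - 29i - 5j ≠ -32 - 21i - 5j - 20k = qp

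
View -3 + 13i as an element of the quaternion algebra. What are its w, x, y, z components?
-3 + 13i + 0j + 0k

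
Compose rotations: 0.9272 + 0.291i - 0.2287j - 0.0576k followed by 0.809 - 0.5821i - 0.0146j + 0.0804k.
0.9208 - 0.2851i - 0.2087j + 0.1653k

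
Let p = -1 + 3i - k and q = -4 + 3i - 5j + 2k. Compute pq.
-3 - 20i - 4j - 13k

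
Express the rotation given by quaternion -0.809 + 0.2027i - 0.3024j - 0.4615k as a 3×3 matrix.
[[0.3911, -0.8693, 0.3022], [0.6241, 0.4919, 0.6071], [-0.6764, -0.0489, 0.7349]]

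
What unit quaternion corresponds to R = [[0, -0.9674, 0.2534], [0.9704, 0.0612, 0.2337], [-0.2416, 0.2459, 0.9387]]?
0.7071 + 0.0043i + 0.175j + 0.6851k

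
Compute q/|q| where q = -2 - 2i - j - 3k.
-0.4714 - 0.4714i - 0.2357j - 0.7071k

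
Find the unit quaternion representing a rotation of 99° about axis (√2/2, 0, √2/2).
0.6494 + 0.5377i + 0.5377k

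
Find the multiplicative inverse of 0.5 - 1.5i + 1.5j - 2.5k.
0.0455 + 0.1364i - 0.1364j + 0.2273k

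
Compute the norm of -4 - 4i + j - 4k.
7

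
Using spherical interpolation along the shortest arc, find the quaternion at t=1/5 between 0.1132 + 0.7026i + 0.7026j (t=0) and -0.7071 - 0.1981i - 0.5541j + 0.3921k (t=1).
0.2579 + 0.6381i + 0.7199j - 0.0901k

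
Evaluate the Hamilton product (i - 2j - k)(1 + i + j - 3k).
-2 + 8i + 2k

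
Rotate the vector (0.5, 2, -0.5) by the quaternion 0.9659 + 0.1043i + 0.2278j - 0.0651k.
(0.577, 2.016, -0.32)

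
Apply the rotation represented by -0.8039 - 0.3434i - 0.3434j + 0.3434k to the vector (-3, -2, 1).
(-2.845, -0.896, 2.26)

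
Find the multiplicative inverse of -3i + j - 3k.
0.1579i - 0.0526j + 0.1579k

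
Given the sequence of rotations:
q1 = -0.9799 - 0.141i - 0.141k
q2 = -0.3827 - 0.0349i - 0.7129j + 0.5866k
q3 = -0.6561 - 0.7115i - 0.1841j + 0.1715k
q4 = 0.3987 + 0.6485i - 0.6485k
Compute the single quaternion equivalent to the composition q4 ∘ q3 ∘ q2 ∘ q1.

q2 · q1 = 0.4528 + 0.1887i + 0.6109j - 0.6214k
q3 · q2 · q1 = 0.0562 - 0.4363i - 0.8939j + 0.0854k
q4 · q3 · q2 · q1 = 0.3607 - 0.7172i - 0.1288j - 0.5821k
0.3607 - 0.7172i - 0.1288j - 0.5821k


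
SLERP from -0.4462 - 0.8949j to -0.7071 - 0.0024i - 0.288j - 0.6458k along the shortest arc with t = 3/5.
-0.6743 - 0.0016i - 0.6008j - 0.4294k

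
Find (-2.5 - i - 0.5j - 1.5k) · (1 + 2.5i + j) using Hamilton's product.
0.5 - 5.75i - 6.75j - 1.25k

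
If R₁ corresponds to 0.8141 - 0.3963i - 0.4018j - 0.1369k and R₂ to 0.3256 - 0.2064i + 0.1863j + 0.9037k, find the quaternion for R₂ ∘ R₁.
0.3818 + 0.0405i - 0.3656j + 0.8479k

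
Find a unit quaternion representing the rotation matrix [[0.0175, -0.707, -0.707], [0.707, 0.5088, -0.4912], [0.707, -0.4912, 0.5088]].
0.7133 - 0.4956j + 0.4956k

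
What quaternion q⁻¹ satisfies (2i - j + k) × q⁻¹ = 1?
-0.3333i + 0.1667j - 0.1667k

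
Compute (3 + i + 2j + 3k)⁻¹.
0.1304 - 0.0435i - 0.087j - 0.1304k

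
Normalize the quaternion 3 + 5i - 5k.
0.3906 + 0.6509i - 0.6509k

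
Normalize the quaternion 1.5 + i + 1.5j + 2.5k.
0.4376 + 0.2917i + 0.4376j + 0.7293k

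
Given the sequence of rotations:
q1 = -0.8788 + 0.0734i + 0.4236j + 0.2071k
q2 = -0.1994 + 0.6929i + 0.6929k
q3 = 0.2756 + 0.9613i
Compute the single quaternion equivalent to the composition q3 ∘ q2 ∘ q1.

q2 · q1 = -0.0191 - 0.9171i - 0.1771j - 0.3567k
q3 · q2 · q1 = 0.8763 - 0.2711i + 0.2941j - 0.2686k
0.8763 - 0.2711i + 0.2941j - 0.2686k


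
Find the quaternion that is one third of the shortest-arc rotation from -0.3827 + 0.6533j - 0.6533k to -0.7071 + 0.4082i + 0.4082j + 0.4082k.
-0.6101 + 0.1776i + 0.6939j - 0.3386k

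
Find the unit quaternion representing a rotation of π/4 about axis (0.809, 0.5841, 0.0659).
0.9239 + 0.3096i + 0.2235j + 0.0252k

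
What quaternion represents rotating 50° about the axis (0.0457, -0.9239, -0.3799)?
0.9063 + 0.0193i - 0.3905j - 0.1606k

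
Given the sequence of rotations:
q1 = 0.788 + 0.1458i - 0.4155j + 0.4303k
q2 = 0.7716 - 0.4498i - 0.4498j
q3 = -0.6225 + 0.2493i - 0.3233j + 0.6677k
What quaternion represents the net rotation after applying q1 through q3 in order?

q2 · q1 = 0.4867 - 0.4355i - 0.4815j + 0.5845k
q3 · q2 · q1 = -0.7403 + 0.525i - 0.2941j - 0.2997k
-0.7403 + 0.525i - 0.2941j - 0.2997k


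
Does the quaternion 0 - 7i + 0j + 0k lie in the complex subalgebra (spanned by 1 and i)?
Yes. The quaternion -7i has j- and k-coefficients y = z = 0, so it lies in the complex subalgebra spanned by 1 and i.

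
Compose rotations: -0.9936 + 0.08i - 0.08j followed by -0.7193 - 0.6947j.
0.6591 - 0.0575i + 0.7478j + 0.0556k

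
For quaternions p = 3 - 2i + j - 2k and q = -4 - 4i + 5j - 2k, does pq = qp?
No: pq = -29 + 4i + 15j - 4k ≠ -29 - 12i + 7j + 8k = qp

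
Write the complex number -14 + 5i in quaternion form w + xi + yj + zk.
-14 + 5i + 0j + 0k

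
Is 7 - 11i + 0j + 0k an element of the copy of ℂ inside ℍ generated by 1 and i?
Yes. The quaternion 7 - 11i has j- and k-coefficients y = z = 0, so it lies in the complex subalgebra spanned by 1 and i.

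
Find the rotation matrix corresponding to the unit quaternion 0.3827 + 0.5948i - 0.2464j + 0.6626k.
[[0.0005, -0.8003, 0.5996], [0.214, -0.5857, -0.7818], [0.9768, 0.1287, 0.171]]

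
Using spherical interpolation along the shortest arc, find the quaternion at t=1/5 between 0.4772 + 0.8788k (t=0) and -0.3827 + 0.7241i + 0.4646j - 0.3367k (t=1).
0.5037 - 0.1754i - 0.1126j + 0.8384k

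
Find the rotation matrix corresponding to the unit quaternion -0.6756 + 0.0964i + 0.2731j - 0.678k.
[[-0.0685, -0.8635, -0.4997], [0.9688, 0.062, -0.2401], [0.2383, -0.5006, 0.8322]]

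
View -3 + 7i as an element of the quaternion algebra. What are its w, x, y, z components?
-3 + 7i + 0j + 0k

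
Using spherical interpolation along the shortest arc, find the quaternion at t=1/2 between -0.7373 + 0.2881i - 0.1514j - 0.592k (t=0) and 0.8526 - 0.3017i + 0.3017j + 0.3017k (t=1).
-0.8072 + 0.2994i - 0.23j - 0.4537k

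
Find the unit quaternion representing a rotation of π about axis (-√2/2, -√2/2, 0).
-0.7071i - 0.7071j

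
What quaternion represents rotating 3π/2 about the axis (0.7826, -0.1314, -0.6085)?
-0.7071 + 0.5534i - 0.0929j - 0.4303k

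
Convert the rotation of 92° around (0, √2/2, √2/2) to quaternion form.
0.6947 + 0.5087j + 0.5087k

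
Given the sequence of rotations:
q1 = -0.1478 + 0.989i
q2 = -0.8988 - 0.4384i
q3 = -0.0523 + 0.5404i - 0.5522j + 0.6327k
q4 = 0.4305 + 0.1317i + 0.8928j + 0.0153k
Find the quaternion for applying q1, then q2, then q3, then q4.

q2 · q1 = 0.5664 - 0.8241i
q3 · q2 · q1 = 0.4157 + 0.3492i - 0.8342j - 0.0967k
q4 · q3 · q2 · q1 = 0.8792 + 0.1315i + 0.0301j - 0.4569k
0.8792 + 0.1315i + 0.0301j - 0.4569k


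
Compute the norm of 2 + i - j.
√6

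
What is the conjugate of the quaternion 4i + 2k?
-4i - 2k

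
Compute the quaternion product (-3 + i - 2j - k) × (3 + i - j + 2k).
-10 - 5i - 6j - 8k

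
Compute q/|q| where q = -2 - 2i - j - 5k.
-0.343 - 0.343i - 0.1715j - 0.8575k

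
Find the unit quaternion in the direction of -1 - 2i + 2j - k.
-0.3162 - 0.6325i + 0.6325j - 0.3162k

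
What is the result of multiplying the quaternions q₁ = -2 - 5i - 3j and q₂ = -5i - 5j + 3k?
-40 + i + 25j + 4k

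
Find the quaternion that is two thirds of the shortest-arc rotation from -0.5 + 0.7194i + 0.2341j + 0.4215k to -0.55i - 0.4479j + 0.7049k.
-0.2246 + 0.7668i + 0.4665j - 0.3794k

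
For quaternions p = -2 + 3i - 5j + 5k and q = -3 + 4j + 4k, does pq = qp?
No: pq = 6 - 49i - 5j - 11k ≠ 6 + 31i + 19j - 35k = qp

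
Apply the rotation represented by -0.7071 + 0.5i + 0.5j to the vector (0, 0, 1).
(-0.707, 0.707, 0)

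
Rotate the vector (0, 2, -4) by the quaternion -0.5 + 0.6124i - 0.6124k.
(1.775, -3.45, -2.225)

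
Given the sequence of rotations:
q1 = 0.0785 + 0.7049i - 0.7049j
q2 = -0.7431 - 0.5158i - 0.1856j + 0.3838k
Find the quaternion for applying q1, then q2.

q2 · q1 = 0.1744 - 0.2938i + 0.7798j + 0.5245k
0.1744 - 0.2938i + 0.7798j + 0.5245k


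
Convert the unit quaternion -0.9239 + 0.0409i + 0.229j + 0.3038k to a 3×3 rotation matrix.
[[0.7105, 0.5801, -0.3983], [-0.5426, 0.8121, 0.2147], [0.448, 0.0636, 0.8918]]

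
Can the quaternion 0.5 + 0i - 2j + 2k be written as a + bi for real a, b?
No. The quaternion 0.5 - 2j + 2k has j-coefficient y = -2 and k-coefficient z = 2, not both zero, so it does not lie in the complex subalgebra spanned by 1 and i.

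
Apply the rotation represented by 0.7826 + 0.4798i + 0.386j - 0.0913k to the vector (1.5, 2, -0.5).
(1.796, 1.798, 0.203)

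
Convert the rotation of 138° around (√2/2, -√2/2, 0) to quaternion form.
0.3584 + 0.6601i - 0.6601j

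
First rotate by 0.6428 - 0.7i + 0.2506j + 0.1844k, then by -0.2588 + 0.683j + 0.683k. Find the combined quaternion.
-0.4635 + 0.1359i - 0.1039j + 0.8694k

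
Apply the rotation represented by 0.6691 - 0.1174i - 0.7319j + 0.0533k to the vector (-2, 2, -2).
(2.339, 1.289, -2.206)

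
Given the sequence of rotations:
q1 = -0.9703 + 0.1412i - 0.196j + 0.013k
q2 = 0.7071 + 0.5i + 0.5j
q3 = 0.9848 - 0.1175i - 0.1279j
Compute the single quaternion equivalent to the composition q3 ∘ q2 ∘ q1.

q2 · q1 = -0.6587 - 0.3788i - 0.6302j - 0.1594k
q3 · q2 · q1 = -0.7738 - 0.2753i - 0.5551j - 0.1314k
-0.7738 - 0.2753i - 0.5551j - 0.1314k


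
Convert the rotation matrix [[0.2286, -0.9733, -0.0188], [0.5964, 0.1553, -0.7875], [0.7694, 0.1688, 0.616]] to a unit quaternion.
0.7071 + 0.3381i - 0.2787j + 0.555k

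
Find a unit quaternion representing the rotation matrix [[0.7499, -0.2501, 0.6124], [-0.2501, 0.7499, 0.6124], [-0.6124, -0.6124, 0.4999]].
0.866 - 0.3536i + 0.3536j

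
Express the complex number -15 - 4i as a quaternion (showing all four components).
-15 - 4i + 0j + 0k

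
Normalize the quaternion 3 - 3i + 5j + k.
0.4523 - 0.4523i + 0.7538j + 0.1508k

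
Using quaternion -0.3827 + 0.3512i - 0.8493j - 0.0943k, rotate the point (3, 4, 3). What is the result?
(-2.305, 2.656, -4.651)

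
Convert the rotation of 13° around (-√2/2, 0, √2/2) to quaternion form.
0.9936 - 0.08i + 0.08k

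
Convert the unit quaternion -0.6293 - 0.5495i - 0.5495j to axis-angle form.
axis = (-√2/2, -√2/2, 0), θ = 258°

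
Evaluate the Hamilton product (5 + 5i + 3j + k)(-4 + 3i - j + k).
-33 - i - 19j - 13k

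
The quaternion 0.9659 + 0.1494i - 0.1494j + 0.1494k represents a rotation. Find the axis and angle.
axis = (√3/3, -√3/3, √3/3), θ = π/6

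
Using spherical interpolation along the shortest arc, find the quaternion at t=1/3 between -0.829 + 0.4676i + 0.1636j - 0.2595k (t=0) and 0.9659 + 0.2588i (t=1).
-0.9467 + 0.237i + 0.1164j - 0.1846k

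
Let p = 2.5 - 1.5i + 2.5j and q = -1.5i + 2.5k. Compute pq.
-2.25 + 2.5i + 3.75j + 10k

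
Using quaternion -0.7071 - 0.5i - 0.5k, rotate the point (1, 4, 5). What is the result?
(0.172, -2.828, 5.828)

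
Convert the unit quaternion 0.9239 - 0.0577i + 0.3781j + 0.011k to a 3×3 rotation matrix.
[[0.7138, -0.064, 0.6974], [-0.0233, 0.9931, 0.1149], [-0.6999, -0.0983, 0.7074]]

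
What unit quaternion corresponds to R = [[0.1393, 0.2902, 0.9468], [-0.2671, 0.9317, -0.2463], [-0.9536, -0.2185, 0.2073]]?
0.7547 + 0.0092i + 0.6295j - 0.1846k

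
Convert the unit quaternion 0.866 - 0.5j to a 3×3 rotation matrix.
[[0.5, 0, -0.866], [0, 1, 0], [0.866, 0, 0.5]]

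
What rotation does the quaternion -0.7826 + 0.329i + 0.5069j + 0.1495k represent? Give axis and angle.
axis = (0.5285, 0.8143, 0.2402), θ = 283°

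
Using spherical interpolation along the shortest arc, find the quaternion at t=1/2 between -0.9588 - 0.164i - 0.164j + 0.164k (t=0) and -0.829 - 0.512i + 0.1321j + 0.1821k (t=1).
-0.9203 - 0.348i - 0.0164j + 0.1782k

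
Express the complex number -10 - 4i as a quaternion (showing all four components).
-10 - 4i + 0j + 0k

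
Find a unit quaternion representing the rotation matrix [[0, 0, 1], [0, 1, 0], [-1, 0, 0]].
0.7071 + 0.7071j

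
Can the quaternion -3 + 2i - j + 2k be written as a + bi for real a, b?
No. The quaternion -3 + 2i - j + 2k has j-coefficient y = -1 and k-coefficient z = 2, not both zero, so it does not lie in the complex subalgebra spanned by 1 and i.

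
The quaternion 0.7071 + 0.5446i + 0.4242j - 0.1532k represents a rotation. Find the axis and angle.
axis = (0.7702, 0.5999, -0.2167), θ = π/2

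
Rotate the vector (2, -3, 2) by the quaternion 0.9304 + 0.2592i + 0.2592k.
(3.447, -2.194, 0.553)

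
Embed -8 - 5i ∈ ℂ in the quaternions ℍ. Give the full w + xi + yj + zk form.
-8 - 5i + 0j + 0k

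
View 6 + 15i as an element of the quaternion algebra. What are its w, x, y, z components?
6 + 15i + 0j + 0k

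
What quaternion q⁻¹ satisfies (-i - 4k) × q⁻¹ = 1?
0.0588i + 0.2353k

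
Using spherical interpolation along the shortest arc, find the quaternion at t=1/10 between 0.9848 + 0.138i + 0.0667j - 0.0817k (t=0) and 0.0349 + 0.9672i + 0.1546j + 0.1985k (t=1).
0.9573 + 0.271i + 0.0865j - 0.0508k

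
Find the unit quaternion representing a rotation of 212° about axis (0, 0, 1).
-0.2756 + 0.9613k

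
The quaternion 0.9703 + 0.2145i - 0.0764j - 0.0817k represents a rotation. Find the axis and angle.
axis = (0.8867, -0.3158, -0.3377), θ = 28°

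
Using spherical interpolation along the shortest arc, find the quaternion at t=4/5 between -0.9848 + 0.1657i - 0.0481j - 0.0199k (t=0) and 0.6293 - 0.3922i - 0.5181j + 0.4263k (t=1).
-0.7471 + 0.3651i + 0.4223j - 0.3608k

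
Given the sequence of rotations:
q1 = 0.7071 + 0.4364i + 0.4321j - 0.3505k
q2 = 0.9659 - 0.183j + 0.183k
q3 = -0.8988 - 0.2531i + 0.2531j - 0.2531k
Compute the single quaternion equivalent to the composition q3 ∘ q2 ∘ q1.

q2 · q1 = 0.8262 + 0.4066i + 0.3678j - 0.1293k
q3 · q2 · q1 = -0.7655 - 0.5142i - 0.2571j - 0.2889k
-0.7655 - 0.5142i - 0.2571j - 0.2889k


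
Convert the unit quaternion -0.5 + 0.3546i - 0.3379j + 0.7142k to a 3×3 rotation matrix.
[[-0.2485, 0.4746, 0.8444], [-0.9538, -0.2716, -0.1281], [0.1686, -0.8373, 0.5202]]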